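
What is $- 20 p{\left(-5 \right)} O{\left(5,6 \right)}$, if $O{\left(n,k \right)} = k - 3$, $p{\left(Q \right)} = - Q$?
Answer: $-300$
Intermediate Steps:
$O{\left(n,k \right)} = -3 + k$ ($O{\left(n,k \right)} = k - 3 = -3 + k$)
$- 20 p{\left(-5 \right)} O{\left(5,6 \right)} = - 20 \left(\left(-1\right) \left(-5\right)\right) \left(-3 + 6\right) = \left(-20\right) 5 \cdot 3 = \left(-100\right) 3 = -300$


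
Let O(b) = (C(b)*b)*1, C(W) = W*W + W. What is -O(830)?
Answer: -572475900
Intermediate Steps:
C(W) = W + W² (C(W) = W² + W = W + W²)
O(b) = b²*(1 + b) (O(b) = ((b*(1 + b))*b)*1 = (b²*(1 + b))*1 = b²*(1 + b))
-O(830) = -830²*(1 + 830) = -688900*831 = -1*572475900 = -572475900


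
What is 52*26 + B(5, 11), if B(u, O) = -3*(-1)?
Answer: 1355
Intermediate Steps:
B(u, O) = 3
52*26 + B(5, 11) = 52*26 + 3 = 1352 + 3 = 1355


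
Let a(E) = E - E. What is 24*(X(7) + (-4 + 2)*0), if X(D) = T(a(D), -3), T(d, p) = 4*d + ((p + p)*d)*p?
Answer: 0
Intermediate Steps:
a(E) = 0
T(d, p) = 4*d + 2*d*p² (T(d, p) = 4*d + ((2*p)*d)*p = 4*d + (2*d*p)*p = 4*d + 2*d*p²)
X(D) = 0 (X(D) = 2*0*(2 + (-3)²) = 2*0*(2 + 9) = 2*0*11 = 0)
24*(X(7) + (-4 + 2)*0) = 24*(0 + (-4 + 2)*0) = 24*(0 - 2*0) = 24*(0 + 0) = 24*0 = 0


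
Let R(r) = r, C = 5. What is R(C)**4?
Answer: 625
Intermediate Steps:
R(C)**4 = 5**4 = 625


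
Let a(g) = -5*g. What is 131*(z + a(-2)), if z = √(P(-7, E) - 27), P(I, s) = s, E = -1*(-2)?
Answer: 1310 + 655*I ≈ 1310.0 + 655.0*I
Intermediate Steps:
E = 2
z = 5*I (z = √(2 - 27) = √(-25) = 5*I ≈ 5.0*I)
131*(z + a(-2)) = 131*(5*I - 5*(-2)) = 131*(5*I + 10) = 131*(10 + 5*I) = 1310 + 655*I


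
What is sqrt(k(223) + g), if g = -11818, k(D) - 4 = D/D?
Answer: I*sqrt(11813) ≈ 108.69*I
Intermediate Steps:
k(D) = 5 (k(D) = 4 + D/D = 4 + 1 = 5)
sqrt(k(223) + g) = sqrt(5 - 11818) = sqrt(-11813) = I*sqrt(11813)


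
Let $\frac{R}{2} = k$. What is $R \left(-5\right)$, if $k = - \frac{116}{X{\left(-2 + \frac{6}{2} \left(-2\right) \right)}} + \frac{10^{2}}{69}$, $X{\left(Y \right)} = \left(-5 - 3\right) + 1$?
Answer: $- \frac{87040}{483} \approx -180.21$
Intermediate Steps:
$X{\left(Y \right)} = -7$ ($X{\left(Y \right)} = -8 + 1 = -7$)
$k = \frac{8704}{483}$ ($k = - \frac{116}{-7} + \frac{10^{2}}{69} = \left(-116\right) \left(- \frac{1}{7}\right) + 100 \cdot \frac{1}{69} = \frac{116}{7} + \frac{100}{69} = \frac{8704}{483} \approx 18.021$)
$R = \frac{17408}{483}$ ($R = 2 \cdot \frac{8704}{483} = \frac{17408}{483} \approx 36.041$)
$R \left(-5\right) = \frac{17408}{483} \left(-5\right) = - \frac{87040}{483}$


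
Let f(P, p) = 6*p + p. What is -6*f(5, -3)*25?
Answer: 3150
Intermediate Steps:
f(P, p) = 7*p
-6*f(5, -3)*25 = -42*(-3)*25 = -6*(-21)*25 = 126*25 = 3150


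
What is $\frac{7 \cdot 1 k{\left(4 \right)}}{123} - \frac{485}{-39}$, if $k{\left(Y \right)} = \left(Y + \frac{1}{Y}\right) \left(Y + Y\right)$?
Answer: $\frac{22979}{1599} \approx 14.371$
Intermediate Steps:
$k{\left(Y \right)} = 2 Y \left(Y + \frac{1}{Y}\right)$ ($k{\left(Y \right)} = \left(Y + \frac{1}{Y}\right) 2 Y = 2 Y \left(Y + \frac{1}{Y}\right)$)
$\frac{7 \cdot 1 k{\left(4 \right)}}{123} - \frac{485}{-39} = \frac{7 \cdot 1 \left(2 + 2 \cdot 4^{2}\right)}{123} - \frac{485}{-39} = 7 \left(2 + 2 \cdot 16\right) \frac{1}{123} - - \frac{485}{39} = 7 \left(2 + 32\right) \frac{1}{123} + \frac{485}{39} = 7 \cdot 34 \cdot \frac{1}{123} + \frac{485}{39} = 238 \cdot \frac{1}{123} + \frac{485}{39} = \frac{238}{123} + \frac{485}{39} = \frac{22979}{1599}$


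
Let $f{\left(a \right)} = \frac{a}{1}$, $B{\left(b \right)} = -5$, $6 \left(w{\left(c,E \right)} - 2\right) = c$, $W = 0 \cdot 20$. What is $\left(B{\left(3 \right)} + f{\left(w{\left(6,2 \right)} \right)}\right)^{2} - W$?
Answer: $4$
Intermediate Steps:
$W = 0$
$w{\left(c,E \right)} = 2 + \frac{c}{6}$
$f{\left(a \right)} = a$ ($f{\left(a \right)} = a 1 = a$)
$\left(B{\left(3 \right)} + f{\left(w{\left(6,2 \right)} \right)}\right)^{2} - W = \left(-5 + \left(2 + \frac{1}{6} \cdot 6\right)\right)^{2} - 0 = \left(-5 + \left(2 + 1\right)\right)^{2} + 0 = \left(-5 + 3\right)^{2} + 0 = \left(-2\right)^{2} + 0 = 4 + 0 = 4$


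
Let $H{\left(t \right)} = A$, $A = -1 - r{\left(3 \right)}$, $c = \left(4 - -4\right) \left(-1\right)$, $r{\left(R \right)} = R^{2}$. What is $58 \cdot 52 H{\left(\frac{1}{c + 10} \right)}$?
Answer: $-30160$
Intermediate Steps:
$c = -8$ ($c = \left(4 + 4\right) \left(-1\right) = 8 \left(-1\right) = -8$)
$A = -10$ ($A = -1 - 3^{2} = -1 - 9 = -10$)
$H{\left(t \right)} = -10$
$58 \cdot 52 H{\left(\frac{1}{c + 10} \right)} = 58 \cdot 52 \left(-10\right) = 3016 \left(-10\right) = -30160$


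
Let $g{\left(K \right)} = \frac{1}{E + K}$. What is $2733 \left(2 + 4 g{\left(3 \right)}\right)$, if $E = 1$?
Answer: $8199$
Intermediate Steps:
$g{\left(K \right)} = \frac{1}{1 + K}$
$2733 \left(2 + 4 g{\left(3 \right)}\right) = 2733 \left(2 + \frac{4}{1 + 3}\right) = 2733 \left(2 + \frac{4}{4}\right) = 2733 \left(2 + 4 \cdot \frac{1}{4}\right) = 2733 \left(2 + 1\right) = 2733 \cdot 3 = 8199$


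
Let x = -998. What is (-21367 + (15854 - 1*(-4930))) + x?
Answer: -1581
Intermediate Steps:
(-21367 + (15854 - 1*(-4930))) + x = (-21367 + (15854 - 1*(-4930))) - 998 = (-21367 + (15854 + 4930)) - 998 = (-21367 + 20784) - 998 = -583 - 998 = -1581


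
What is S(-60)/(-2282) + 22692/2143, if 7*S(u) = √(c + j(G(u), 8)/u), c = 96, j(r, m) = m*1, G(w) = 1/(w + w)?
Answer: 22692/2143 - √21570/239610 ≈ 10.588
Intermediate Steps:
G(w) = 1/(2*w)
j(r, m) = m
S(u) = √(96 + 8/u)/7
S(-60)/(-2282) + 22692/2143 = (2*√(24 + 2/(-60))/7)/(-2282) + 22692/2143 = (2*√(24 + 2*(-1/60))/7)*(-1/2282) + 22692*(1/2143) = (2*√(24 - 1/30)/7)*(-1/2282) + 22692/2143 = (2*√(719/30)/7)*(-1/2282) + 22692/2143 = (2*(√21570/30)/7)*(-1/2282) + 22692/2143 = (√21570/105)*(-1/2282) + 22692/2143 = -√21570/239610 + 22692/2143 = 22692/2143 - √21570/239610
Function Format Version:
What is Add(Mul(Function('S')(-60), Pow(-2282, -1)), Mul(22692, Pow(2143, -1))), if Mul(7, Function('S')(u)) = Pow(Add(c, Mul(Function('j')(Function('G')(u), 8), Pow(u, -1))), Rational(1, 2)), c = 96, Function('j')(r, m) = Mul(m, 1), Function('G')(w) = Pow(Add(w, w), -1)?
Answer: Add(Rational(22692, 2143), Mul(Rational(-1, 239610), Pow(21570, Rational(1, 2)))) ≈ 10.588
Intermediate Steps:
Function('G')(w) = Mul(Rational(1, 2), Pow(w, -1)) (Function('G')(w) = Pow(Mul(2, w), -1) = Mul(Rational(1, 2), Pow(w, -1)))
Function('j')(r, m) = m
Function('S')(u) = Mul(Rational(1, 7), Pow(Add(96, Mul(8, Pow(u, -1))), Rational(1, 2)))
Add(Mul(Function('S')(-60), Pow(-2282, -1)), Mul(22692, Pow(2143, -1))) = Add(Mul(Mul(Rational(2, 7), Pow(Add(24, Mul(2, Pow(-60, -1))), Rational(1, 2))), Pow(-2282, -1)), Mul(22692, Pow(2143, -1))) = Add(Mul(Mul(Rational(2, 7), Pow(Add(24, Mul(2, Rational(-1, 60))), Rational(1, 2))), Rational(-1, 2282)), Mul(22692, Rational(1, 2143))) = Add(Mul(Mul(Rational(2, 7), Pow(Add(24, Rational(-1, 30)), Rational(1, 2))), Rational(-1, 2282)), Rational(22692, 2143)) = Add(Mul(Mul(Rational(2, 7), Pow(Rational(719, 30), Rational(1, 2))), Rational(-1, 2282)), Rational(22692, 2143)) = Add(Mul(Mul(Rational(2, 7), Mul(Rational(1, 30), Pow(21570, Rational(1, 2)))), Rational(-1, 2282)), Rational(22692, 2143)) = Add(Mul(Mul(Rational(1, 105), Pow(21570, Rational(1, 2))), Rational(-1, 2282)), Rational(22692, 2143)) = Add(Mul(Rational(-1, 239610), Pow(21570, Rational(1, 2))), Rational(22692, 2143)) = Add(Rational(22692, 2143), Mul(Rational(-1, 239610), Pow(21570, Rational(1, 2))))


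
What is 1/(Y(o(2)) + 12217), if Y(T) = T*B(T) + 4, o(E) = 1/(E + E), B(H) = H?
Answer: 16/195537 ≈ 8.1826e-5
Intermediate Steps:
o(E) = 1/(2*E)
Y(T) = 4 + T² (Y(T) = T*T + 4 = T² + 4 = 4 + T²)
1/(Y(o(2)) + 12217) = 1/((4 + ((½)/2)²) + 12217) = 1/((4 + ((½)*(½))²) + 12217) = 1/((4 + (¼)²) + 12217) = 1/((4 + 1/16) + 12217) = 1/(65/16 + 12217) = 1/(195537/16) = 16/195537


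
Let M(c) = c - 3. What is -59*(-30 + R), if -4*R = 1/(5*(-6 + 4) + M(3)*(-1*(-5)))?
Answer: 70741/40 ≈ 1768.5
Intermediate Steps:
M(c) = -3 + c
R = 1/40 (R = -1/(4*(5*(-6 + 4) + (-3 + 3)*(-1*(-5)))) = -1/(4*(5*(-2) + 0*5)) = -1/(4*(-10 + 0)) = -1/4/(-10) = -1/4*(-1/10) = 1/40 ≈ 0.025000)
-59*(-30 + R) = -59*(-30 + 1/40) = -59*(-1199/40) = 70741/40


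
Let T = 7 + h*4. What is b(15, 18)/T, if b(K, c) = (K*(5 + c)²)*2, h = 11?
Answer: 5290/17 ≈ 311.18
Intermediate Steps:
b(K, c) = 2*K*(5 + c)²
T = 51 (T = 7 + 11*4 = 7 + 44 = 51)
b(15, 18)/T = (2*15*(5 + 18)²)/51 = (2*15*23²)*(1/51) = (2*15*529)*(1/51) = 15870*(1/51) = 5290/17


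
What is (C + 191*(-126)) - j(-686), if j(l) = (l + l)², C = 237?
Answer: -1906213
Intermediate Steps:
j(l) = 4*l² (j(l) = (2*l)² = 4*l²)
(C + 191*(-126)) - j(-686) = (237 + 191*(-126)) - 4*(-686)² = (237 - 24066) - 4*470596 = -23829 - 1*1882384 = -23829 - 1882384 = -1906213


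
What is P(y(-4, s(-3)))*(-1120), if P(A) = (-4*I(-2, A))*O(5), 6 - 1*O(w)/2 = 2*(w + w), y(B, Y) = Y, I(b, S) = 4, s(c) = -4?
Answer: -501760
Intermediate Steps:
O(w) = 12 - 8*w (O(w) = 12 - 4*(w + w) = 12 - 4*2*w = 12 - 8*w)
P(A) = 448 (P(A) = (-4*4)*(12 - 8*5) = -16*(12 - 40) = -16*(-28) = 448)
P(y(-4, s(-3)))*(-1120) = 448*(-1120) = -501760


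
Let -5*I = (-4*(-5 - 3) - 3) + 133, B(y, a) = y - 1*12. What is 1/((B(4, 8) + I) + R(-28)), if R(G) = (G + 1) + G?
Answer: -5/477 ≈ -0.010482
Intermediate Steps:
B(y, a) = -12 + y (B(y, a) = y - 12 = -12 + y)
I = -162/5 (I = -((-4*(-5 - 3) - 3) + 133)/5 = -((-4*(-8) - 3) + 133)/5 = -((32 - 3) + 133)/5 = -(29 + 133)/5 = -1/5*162 = -162/5 ≈ -32.400)
R(G) = 1 + 2*G (R(G) = (1 + G) + G = 1 + 2*G)
1/((B(4, 8) + I) + R(-28)) = 1/(((-12 + 4) - 162/5) + (1 + 2*(-28))) = 1/((-8 - 162/5) + (1 - 56)) = 1/(-202/5 - 55) = 1/(-477/5) = -5/477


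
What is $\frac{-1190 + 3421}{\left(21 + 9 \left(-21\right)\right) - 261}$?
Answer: $- \frac{2231}{429} \approx -5.2005$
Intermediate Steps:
$\frac{-1190 + 3421}{\left(21 + 9 \left(-21\right)\right) - 261} = \frac{2231}{\left(21 - 189\right) - 261} = \frac{2231}{-168 - 261} = \frac{2231}{-429} = 2231 \left(- \frac{1}{429}\right) = - \frac{2231}{429}$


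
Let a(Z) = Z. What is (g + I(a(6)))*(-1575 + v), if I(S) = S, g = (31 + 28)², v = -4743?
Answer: -22030866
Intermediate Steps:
g = 3481 (g = 59² = 3481)
(g + I(a(6)))*(-1575 + v) = (3481 + 6)*(-1575 - 4743) = 3487*(-6318) = -22030866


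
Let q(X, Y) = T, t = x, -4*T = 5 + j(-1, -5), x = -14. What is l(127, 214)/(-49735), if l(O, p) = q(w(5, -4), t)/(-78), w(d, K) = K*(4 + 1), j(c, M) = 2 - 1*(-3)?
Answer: -1/1551732 ≈ -6.4444e-7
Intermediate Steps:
j(c, M) = 5 (j(c, M) = 2 + 3 = 5)
w(d, K) = 5*K (w(d, K) = K*5 = 5*K)
T = -5/2 (T = -(5 + 5)/4 = -¼*10 = -5/2 ≈ -2.5000)
t = -14
q(X, Y) = -5/2
l(O, p) = 5/156 (l(O, p) = -5/2/(-78) = -5/2*(-1/78) = 5/156)
l(127, 214)/(-49735) = (5/156)/(-49735) = (5/156)*(-1/49735) = -1/1551732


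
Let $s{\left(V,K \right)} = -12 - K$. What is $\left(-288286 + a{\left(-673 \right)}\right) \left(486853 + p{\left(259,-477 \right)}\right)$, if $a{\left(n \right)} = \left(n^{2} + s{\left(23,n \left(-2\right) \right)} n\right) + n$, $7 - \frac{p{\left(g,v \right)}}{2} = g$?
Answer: $524237532496$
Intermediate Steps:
$p{\left(g,v \right)} = 14 - 2 g$
$a{\left(n \right)} = n + n^{2} + n \left(-12 + 2 n\right)$ ($a{\left(n \right)} = \left(n^{2} + \left(-12 - n \left(-2\right)\right) n\right) + n = \left(n^{2} + \left(-12 - - 2 n\right) n\right) + n = \left(n^{2} + \left(-12 + 2 n\right) n\right) + n = \left(n^{2} + n \left(-12 + 2 n\right)\right) + n = n + n^{2} + n \left(-12 + 2 n\right)$)
$\left(-288286 + a{\left(-673 \right)}\right) \left(486853 + p{\left(259,-477 \right)}\right) = \left(-288286 - 673 \left(-11 + 3 \left(-673\right)\right)\right) \left(486853 + \left(14 - 518\right)\right) = \left(-288286 - 673 \left(-11 - 2019\right)\right) \left(486853 + \left(14 - 518\right)\right) = \left(-288286 - -1366190\right) \left(486853 - 504\right) = \left(-288286 + 1366190\right) 486349 = 1077904 \cdot 486349 = 524237532496$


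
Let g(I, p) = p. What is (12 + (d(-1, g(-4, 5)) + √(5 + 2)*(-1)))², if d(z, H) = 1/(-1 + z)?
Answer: 557/4 - 23*√7 ≈ 78.398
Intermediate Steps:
(12 + (d(-1, g(-4, 5)) + √(5 + 2)*(-1)))² = (12 + (1/(-1 - 1) + √(5 + 2)*(-1)))² = (12 + (1/(-2) + √7*(-1)))² = (12 + (-½ - √7))² = (23/2 - √7)²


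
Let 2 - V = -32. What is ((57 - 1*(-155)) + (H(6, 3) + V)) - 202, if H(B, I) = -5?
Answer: 39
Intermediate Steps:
V = 34 (V = 2 - 1*(-32) = 2 + 32 = 34)
((57 - 1*(-155)) + (H(6, 3) + V)) - 202 = ((57 - 1*(-155)) + (-5 + 34)) - 202 = ((57 + 155) + 29) - 202 = (212 + 29) - 202 = 241 - 202 = 39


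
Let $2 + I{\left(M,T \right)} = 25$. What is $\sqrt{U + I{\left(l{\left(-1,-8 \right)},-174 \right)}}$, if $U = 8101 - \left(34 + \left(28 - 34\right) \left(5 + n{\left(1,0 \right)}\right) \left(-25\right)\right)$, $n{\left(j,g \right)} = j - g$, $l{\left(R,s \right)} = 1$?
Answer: $\sqrt{7190} \approx 84.794$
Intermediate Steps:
$I{\left(M,T \right)} = 23$ ($I{\left(M,T \right)} = -2 + 25 = 23$)
$U = 7167$ ($U = 8101 - \left(34 + \left(28 - 34\right) \left(5 + \left(1 - 0\right)\right) \left(-25\right)\right) = 8101 - \left(34 + - 6 \left(5 + \left(1 + 0\right)\right) \left(-25\right)\right) = 8101 - \left(34 + - 6 \left(5 + 1\right) \left(-25\right)\right) = 8101 - \left(34 + \left(-6\right) 6 \left(-25\right)\right) = 8101 - \left(34 - -900\right) = 8101 - \left(34 + 900\right) = 8101 - 934 = 7167$)
$\sqrt{U + I{\left(l{\left(-1,-8 \right)},-174 \right)}} = \sqrt{7167 + 23} = \sqrt{7190}$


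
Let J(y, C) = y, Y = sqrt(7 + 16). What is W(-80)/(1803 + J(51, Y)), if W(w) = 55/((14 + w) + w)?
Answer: -55/270684 ≈ -0.00020319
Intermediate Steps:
Y = sqrt(23) ≈ 4.7958
W(w) = 55/(14 + 2*w)
W(-80)/(1803 + J(51, Y)) = (55/(2*(7 - 80)))/(1803 + 51) = ((55/2)/(-73))/1854 = ((55/2)*(-1/73))*(1/1854) = -55/146*1/1854 = -55/270684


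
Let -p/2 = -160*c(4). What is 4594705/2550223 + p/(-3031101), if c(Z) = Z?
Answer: 13923750634765/7729983485523 ≈ 1.8013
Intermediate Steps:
p = 1280 (p = -(-320)*4 = -2*(-640) = 1280)
4594705/2550223 + p/(-3031101) = 4594705/2550223 + 1280/(-3031101) = 4594705*(1/2550223) + 1280*(-1/3031101) = 4594705/2550223 - 1280/3031101 = 13923750634765/7729983485523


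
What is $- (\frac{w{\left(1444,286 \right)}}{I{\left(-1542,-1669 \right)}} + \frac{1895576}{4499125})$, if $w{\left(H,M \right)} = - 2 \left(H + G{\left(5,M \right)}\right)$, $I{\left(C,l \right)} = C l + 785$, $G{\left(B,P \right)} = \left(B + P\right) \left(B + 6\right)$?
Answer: $- \frac{4838141758358}{11582470914875} \approx -0.41771$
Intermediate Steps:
$G{\left(B,P \right)} = \left(6 + B\right) \left(B + P\right)$ ($G{\left(B,P \right)} = \left(B + P\right) \left(6 + B\right) = \left(6 + B\right) \left(B + P\right)$)
$I{\left(C,l \right)} = 785 + C l$
$w{\left(H,M \right)} = -110 - 22 M - 2 H$ ($w{\left(H,M \right)} = - 2 \left(H + \left(5^{2} + 6 \cdot 5 + 6 M + 5 M\right)\right) = - 2 \left(H + \left(25 + 30 + 6 M + 5 M\right)\right) = - 2 \left(H + \left(55 + 11 M\right)\right) = - 2 \left(55 + H + 11 M\right) = -110 - 22 M - 2 H$)
$- (\frac{w{\left(1444,286 \right)}}{I{\left(-1542,-1669 \right)}} + \frac{1895576}{4499125}) = - (\frac{-110 - 6292 - 2888}{785 - -2573598} + \frac{1895576}{4499125}) = - (\frac{-110 - 6292 - 2888}{785 + 2573598} + 1895576 \cdot \frac{1}{4499125}) = - (- \frac{9290}{2574383} + \frac{1895576}{4499125}) = \left(-1\right) \frac{4838141758358}{11582470914875} = - \frac{4838141758358}{11582470914875}$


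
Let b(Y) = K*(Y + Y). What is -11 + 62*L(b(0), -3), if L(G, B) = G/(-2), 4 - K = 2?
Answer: -11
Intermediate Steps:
K = 2 (K = 4 - 1*2 = 4 - 2 = 2)
b(Y) = 4*Y (b(Y) = 2*(Y + Y) = 2*(2*Y) = 4*Y)
L(G, B) = -G/2 (L(G, B) = G*(-½) = -G/2)
-11 + 62*L(b(0), -3) = -11 + 62*(-2*0) = -11 + 62*(-½*0) = -11 + 62*0 = -11 + 0 = -11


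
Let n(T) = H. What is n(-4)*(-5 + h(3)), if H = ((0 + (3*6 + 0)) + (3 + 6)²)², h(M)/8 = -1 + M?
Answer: 107811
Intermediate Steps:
h(M) = -8 + 8*M (h(M) = 8*(-1 + M) = -8 + 8*M)
H = 9801 (H = ((0 + (18 + 0)) + 9²)² = ((0 + 18) + 81)² = (18 + 81)² = 99² = 9801)
n(T) = 9801
n(-4)*(-5 + h(3)) = 9801*(-5 + (-8 + 8*3)) = 9801*(-5 + (-8 + 24)) = 9801*(-5 + 16) = 9801*11 = 107811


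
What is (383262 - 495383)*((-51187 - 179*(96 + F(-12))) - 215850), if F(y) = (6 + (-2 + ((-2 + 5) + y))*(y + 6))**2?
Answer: 135908254997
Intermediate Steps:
F(y) = (6 + (1 + y)*(6 + y))**2 (F(y) = (6 + (-2 + (3 + y))*(6 + y))**2 = (6 + (1 + y)*(6 + y))**2)
(383262 - 495383)*((-51187 - 179*(96 + F(-12))) - 215850) = (383262 - 495383)*((-51187 - 179*(96 + (12 + (-12)**2 + 7*(-12))**2)) - 215850) = -112121*((-51187 - 179*(96 + (12 + 144 - 84)**2)) - 215850) = -112121*((-51187 - 179*(96 + 72**2)) - 215850) = -112121*((-51187 - 179*(96 + 5184)) - 215850) = -112121*((-51187 - 179*5280) - 215850) = -112121*((-51187 - 945120) - 215850) = -112121*(-996307 - 215850) = -112121*(-1212157) = 135908254997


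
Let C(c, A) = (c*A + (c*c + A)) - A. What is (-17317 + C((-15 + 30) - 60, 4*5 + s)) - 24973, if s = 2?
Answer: -41255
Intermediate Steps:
C(c, A) = c**2 + A*c (C(c, A) = (A*c + (c**2 + A)) - A = (A*c + (A + c**2)) - A = (A + c**2 + A*c) - A = c**2 + A*c)
(-17317 + C((-15 + 30) - 60, 4*5 + s)) - 24973 = (-17317 + ((-15 + 30) - 60)*((4*5 + 2) + ((-15 + 30) - 60))) - 24973 = (-17317 + (15 - 60)*((20 + 2) + (15 - 60))) - 24973 = (-17317 - 45*(22 - 45)) - 24973 = (-17317 - 45*(-23)) - 24973 = (-17317 + 1035) - 24973 = -16282 - 24973 = -41255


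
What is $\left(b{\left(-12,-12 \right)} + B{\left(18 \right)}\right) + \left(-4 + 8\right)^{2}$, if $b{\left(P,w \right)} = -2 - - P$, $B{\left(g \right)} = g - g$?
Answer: $2$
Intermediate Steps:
$B{\left(g \right)} = 0$
$b{\left(P,w \right)} = -2 + P$
$\left(b{\left(-12,-12 \right)} + B{\left(18 \right)}\right) + \left(-4 + 8\right)^{2} = \left(\left(-2 - 12\right) + 0\right) + \left(-4 + 8\right)^{2} = \left(-14 + 0\right) + 4^{2} = -14 + 16 = 2$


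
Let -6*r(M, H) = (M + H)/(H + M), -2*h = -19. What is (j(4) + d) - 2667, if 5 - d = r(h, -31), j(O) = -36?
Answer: -16187/6 ≈ -2697.8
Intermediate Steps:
h = 19/2 (h = -½*(-19) = 19/2 ≈ 9.5000)
r(M, H) = -⅙ (r(M, H) = -(M + H)/(6*(H + M)) = -(H + M)/(6*(H + M)) = -⅙*1 = -⅙)
d = 31/6 (d = 5 - 1*(-⅙) = 5 + ⅙ = 31/6 ≈ 5.1667)
(j(4) + d) - 2667 = (-36 + 31/6) - 2667 = -185/6 - 2667 = -16187/6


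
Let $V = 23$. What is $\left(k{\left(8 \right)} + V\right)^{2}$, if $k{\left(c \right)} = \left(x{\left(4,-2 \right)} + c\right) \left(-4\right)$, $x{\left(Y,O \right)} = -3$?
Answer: $9$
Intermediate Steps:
$k{\left(c \right)} = 12 - 4 c$ ($k{\left(c \right)} = \left(-3 + c\right) \left(-4\right) = 12 - 4 c$)
$\left(k{\left(8 \right)} + V\right)^{2} = \left(\left(12 - 32\right) + 23\right)^{2} = \left(-20 + 23\right)^{2} = 3^{2} = 9$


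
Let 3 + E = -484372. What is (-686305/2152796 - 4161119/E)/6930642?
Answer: 2875203784783/2409000050135375000 ≈ 1.1935e-6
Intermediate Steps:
E = -484375 (E = -3 - 484372 = -484375)
(-686305/2152796 - 4161119/E)/6930642 = (-686305/2152796 - 4161119/(-484375))/6930642 = (-686305*1/2152796 - 4161119*(-1/484375))*(1/6930642) = (-686305/2152796 + 4161119/484375)*(1/6930642) = (8625611354349/1042760562500)*(1/6930642) = 2875203784783/2409000050135375000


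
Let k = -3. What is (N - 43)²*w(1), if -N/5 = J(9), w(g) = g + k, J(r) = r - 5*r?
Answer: -37538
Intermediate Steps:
J(r) = -4*r
w(g) = -3 + g (w(g) = g - 3 = -3 + g)
N = 180 (N = -(-20)*9 = -5*(-36) = 180)
(N - 43)²*w(1) = (180 - 43)²*(-3 + 1) = 137²*(-2) = 18769*(-2) = -37538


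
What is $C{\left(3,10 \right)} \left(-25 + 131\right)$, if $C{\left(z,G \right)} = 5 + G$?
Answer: $1590$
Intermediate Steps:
$C{\left(3,10 \right)} \left(-25 + 131\right) = \left(5 + 10\right) \left(-25 + 131\right) = 15 \cdot 106 = 1590$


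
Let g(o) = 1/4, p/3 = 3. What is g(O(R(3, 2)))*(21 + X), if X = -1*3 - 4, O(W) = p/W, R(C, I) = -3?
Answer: 7/2 ≈ 3.5000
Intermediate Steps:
p = 9 (p = 3*3 = 9)
O(W) = 9/W
X = -7 (X = -3 - 4 = -7)
g(o) = 1/4
g(O(R(3, 2)))*(21 + X) = (21 - 7)/4 = (1/4)*14 = 7/2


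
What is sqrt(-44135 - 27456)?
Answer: I*sqrt(71591) ≈ 267.56*I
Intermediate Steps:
sqrt(-44135 - 27456) = sqrt(-71591) = I*sqrt(71591)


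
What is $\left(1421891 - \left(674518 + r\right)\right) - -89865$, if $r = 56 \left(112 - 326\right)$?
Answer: $849222$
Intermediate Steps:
$r = -11984$ ($r = 56 \left(-214\right) = -11984$)
$\left(1421891 - \left(674518 + r\right)\right) - -89865 = \left(1421891 - 662534\right) - -89865 = \left(1421891 + \left(-674518 + 11984\right)\right) + \left(-1345292 + 1435157\right) = \left(1421891 - 662534\right) + 89865 = 759357 + 89865 = 849222$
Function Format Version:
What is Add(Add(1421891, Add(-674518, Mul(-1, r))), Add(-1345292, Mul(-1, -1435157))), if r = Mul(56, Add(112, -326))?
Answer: 849222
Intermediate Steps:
r = -11984 (r = Mul(56, -214) = -11984)
Add(Add(1421891, Add(-674518, Mul(-1, r))), Add(-1345292, Mul(-1, -1435157))) = Add(Add(1421891, Add(-674518, Mul(-1, -11984))), Add(-1345292, Mul(-1, -1435157))) = Add(Add(1421891, Add(-674518, 11984)), Add(-1345292, 1435157)) = Add(Add(1421891, -662534), 89865) = Add(759357, 89865) = 849222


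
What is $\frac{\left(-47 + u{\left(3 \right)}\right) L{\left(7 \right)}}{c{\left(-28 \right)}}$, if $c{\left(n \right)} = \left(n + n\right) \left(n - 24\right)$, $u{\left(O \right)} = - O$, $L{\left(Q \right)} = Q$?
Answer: $- \frac{25}{208} \approx -0.12019$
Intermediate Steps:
$c{\left(n \right)} = 2 n \left(-24 + n\right)$
$\frac{\left(-47 + u{\left(3 \right)}\right) L{\left(7 \right)}}{c{\left(-28 \right)}} = \frac{\left(-47 - 3\right) 7}{2 \left(-28\right) \left(-24 - 28\right)} = \frac{\left(-47 - 3\right) 7}{2 \left(-28\right) \left(-52\right)} = \frac{\left(-50\right) 7}{2912} = \left(-350\right) \frac{1}{2912} = - \frac{25}{208}$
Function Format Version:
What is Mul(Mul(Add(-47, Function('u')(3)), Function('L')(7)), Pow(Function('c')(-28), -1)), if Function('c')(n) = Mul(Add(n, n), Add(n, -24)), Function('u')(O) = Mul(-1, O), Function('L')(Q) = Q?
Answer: Rational(-25, 208) ≈ -0.12019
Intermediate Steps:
Function('c')(n) = Mul(2, n, Add(-24, n)) (Function('c')(n) = Mul(Mul(2, n), Add(-24, n)) = Mul(2, n, Add(-24, n)))
Mul(Mul(Add(-47, Function('u')(3)), Function('L')(7)), Pow(Function('c')(-28), -1)) = Mul(Mul(Add(-47, Mul(-1, 3)), 7), Pow(Mul(2, -28, Add(-24, -28)), -1)) = Mul(Mul(Add(-47, -3), 7), Pow(Mul(2, -28, -52), -1)) = Mul(Mul(-50, 7), Pow(2912, -1)) = Mul(-350, Rational(1, 2912)) = Rational(-25, 208)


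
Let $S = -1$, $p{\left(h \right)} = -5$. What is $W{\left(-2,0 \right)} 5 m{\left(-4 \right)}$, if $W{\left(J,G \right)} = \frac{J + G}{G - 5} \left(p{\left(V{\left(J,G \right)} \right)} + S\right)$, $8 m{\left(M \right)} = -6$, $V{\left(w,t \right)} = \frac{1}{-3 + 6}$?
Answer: $9$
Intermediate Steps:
$V{\left(w,t \right)} = \frac{1}{3}$
$m{\left(M \right)} = - \frac{3}{4}$ ($m{\left(M \right)} = \frac{1}{8} \left(-6\right) = - \frac{3}{4}$)
$W{\left(J,G \right)} = - \frac{6 \left(G + J\right)}{-5 + G}$ ($W{\left(J,G \right)} = \frac{J + G}{G - 5} \left(-5 - 1\right) = \frac{G + J}{-5 + G} \left(-6\right) = - \frac{6 \left(G + J\right)}{-5 + G}$)
$W{\left(-2,0 \right)} 5 m{\left(-4 \right)} = \frac{6 \left(\left(-1\right) 0 - -2\right)}{-5 + 0} \cdot 5 \left(- \frac{3}{4}\right) = \frac{6 \left(0 + 2\right)}{-5} \cdot 5 \left(- \frac{3}{4}\right) = 6 \left(- \frac{1}{5}\right) 2 \cdot 5 \left(- \frac{3}{4}\right) = \left(- \frac{12}{5}\right) 5 \left(- \frac{3}{4}\right) = \left(-12\right) \left(- \frac{3}{4}\right) = 9$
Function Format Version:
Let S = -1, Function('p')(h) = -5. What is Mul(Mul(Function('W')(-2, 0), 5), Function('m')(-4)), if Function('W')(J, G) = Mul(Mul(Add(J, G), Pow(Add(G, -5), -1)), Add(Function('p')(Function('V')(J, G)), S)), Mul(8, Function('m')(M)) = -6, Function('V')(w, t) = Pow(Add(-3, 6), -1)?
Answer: 9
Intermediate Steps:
Function('V')(w, t) = Rational(1, 3) (Function('V')(w, t) = Pow(3, -1) = Rational(1, 3))
Function('m')(M) = Rational(-3, 4) (Function('m')(M) = Mul(Rational(1, 8), -6) = Rational(-3, 4))
Function('W')(J, G) = Mul(-6, Pow(Add(-5, G), -1), Add(G, J)) (Function('W')(J, G) = Mul(Mul(Add(J, G), Pow(Add(G, -5), -1)), Add(-5, -1)) = Mul(Mul(Add(G, J), Pow(Add(-5, G), -1)), -6) = Mul(Mul(Pow(Add(-5, G), -1), Add(G, J)), -6) = Mul(-6, Pow(Add(-5, G), -1), Add(G, J)))
Mul(Mul(Function('W')(-2, 0), 5), Function('m')(-4)) = Mul(Mul(Mul(6, Pow(Add(-5, 0), -1), Add(Mul(-1, 0), Mul(-1, -2))), 5), Rational(-3, 4)) = Mul(Mul(Mul(6, Pow(-5, -1), Add(0, 2)), 5), Rational(-3, 4)) = Mul(Mul(Mul(6, Rational(-1, 5), 2), 5), Rational(-3, 4)) = Mul(Mul(Rational(-12, 5), 5), Rational(-3, 4)) = Mul(-12, Rational(-3, 4)) = 9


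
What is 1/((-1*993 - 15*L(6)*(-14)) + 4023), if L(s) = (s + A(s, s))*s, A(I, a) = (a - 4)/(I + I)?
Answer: 1/10800 ≈ 9.2593e-5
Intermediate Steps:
A(I, a) = (-4 + a)/(2*I) (A(I, a) = (-4 + a)/((2*I)) = (-4 + a)*(1/(2*I)) = (-4 + a)/(2*I))
L(s) = s*(s + (-4 + s)/(2*s)) (L(s) = (s + (-4 + s)/(2*s))*s = s*(s + (-4 + s)/(2*s)))
1/((-1*993 - 15*L(6)*(-14)) + 4023) = 1/((-1*993 - 15*(-2 + 6**2 + (1/2)*6)*(-14)) + 4023) = 1/((-993 - 15*(-2 + 36 + 3)*(-14)) + 4023) = 1/((-993 - 15*37*(-14)) + 4023) = 1/((-993 - 555*(-14)) + 4023) = 1/((-993 + 7770) + 4023) = 1/(6777 + 4023) = 1/10800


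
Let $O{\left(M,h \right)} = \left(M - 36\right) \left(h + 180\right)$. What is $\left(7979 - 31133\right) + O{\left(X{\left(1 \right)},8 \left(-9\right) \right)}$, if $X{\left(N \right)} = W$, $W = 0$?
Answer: $-27042$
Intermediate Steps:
$X{\left(N \right)} = 0$
$O{\left(M,h \right)} = \left(-36 + M\right) \left(180 + h\right)$
$\left(7979 - 31133\right) + O{\left(X{\left(1 \right)},8 \left(-9\right) \right)} = \left(7979 - 31133\right) + \left(-6480 - 36 \cdot 8 \left(-9\right) + 180 \cdot 0 + 0 \cdot 8 \left(-9\right)\right) = -23154 + \left(-6480 - -2592 + 0 + 0 \left(-72\right)\right) = -23154 + \left(-6480 + 2592 + 0 + 0\right) = -23154 - 3888 = -27042$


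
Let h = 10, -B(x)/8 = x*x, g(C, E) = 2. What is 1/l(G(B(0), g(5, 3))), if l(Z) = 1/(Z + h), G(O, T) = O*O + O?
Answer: 10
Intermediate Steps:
B(x) = -8*x**2 (B(x) = -8*x*x = -8*x**2)
G(O, T) = O + O**2 (G(O, T) = O**2 + O = O + O**2)
l(Z) = 1/(10 + Z) (l(Z) = 1/(Z + 10) = 1/(10 + Z))
1/l(G(B(0), g(5, 3))) = 1/(1/(10 + (-8*0**2)*(1 - 8*0**2))) = 1/(1/(10 + (-8*0)*(1 - 8*0))) = 1/(1/(10 + 0*(1 + 0))) = 1/(1/(10 + 0*1)) = 1/(1/(10 + 0)) = 1/(1/10) = 10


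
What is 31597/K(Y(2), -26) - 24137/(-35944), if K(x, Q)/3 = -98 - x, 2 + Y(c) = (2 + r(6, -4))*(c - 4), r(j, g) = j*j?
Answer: -283568587/539160 ≈ -525.95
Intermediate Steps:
r(j, g) = j²
Y(c) = -154 + 38*c (Y(c) = -2 + (2 + 6²)*(c - 4) = -2 + (2 + 36)*(-4 + c) = -2 + 38*(-4 + c) = -2 + (-152 + 38*c) = -154 + 38*c)
K(x, Q) = -294 - 3*x (K(x, Q) = 3*(-98 - x) = -294 - 3*x)
31597/K(Y(2), -26) - 24137/(-35944) = 31597/(-294 - 3*(-154 + 38*2)) - 24137/(-35944) = 31597/(-294 - 3*(-154 + 76)) - 24137*(-1/35944) = 31597/(-294 - 3*(-78)) + 24137/35944 = 31597/(-294 + 234) + 24137/35944 = 31597/(-60) + 24137/35944 = 31597*(-1/60) + 24137/35944 = -31597/60 + 24137/35944 = -283568587/539160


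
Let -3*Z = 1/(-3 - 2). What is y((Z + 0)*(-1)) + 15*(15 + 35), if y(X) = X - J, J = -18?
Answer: 11519/15 ≈ 767.93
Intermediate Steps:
Z = 1/15 (Z = -1/(3*(-3 - 2)) = -⅓/(-5) = -⅓*(-⅕) = 1/15 ≈ 0.066667)
y(X) = 18 + X (y(X) = X - 1*(-18) = X + 18 = 18 + X)
y((Z + 0)*(-1)) + 15*(15 + 35) = (18 + (1/15 + 0)*(-1)) + 15*(15 + 35) = (18 + (1/15)*(-1)) + 15*50 = (18 - 1/15) + 750 = 269/15 + 750 = 11519/15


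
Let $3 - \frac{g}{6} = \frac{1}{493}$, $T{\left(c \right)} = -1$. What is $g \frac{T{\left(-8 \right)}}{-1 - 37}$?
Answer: $\frac{4434}{9367} \approx 0.47336$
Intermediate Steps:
$g = \frac{8868}{493}$ ($g = 18 - \frac{6}{493} = \frac{8868}{493} \approx 17.988$)
$g \frac{T{\left(-8 \right)}}{-1 - 37} = \frac{8868 \left(- \frac{1}{-1 - 37}\right)}{493} = \frac{8868 \left(- \frac{1}{-38}\right)}{493} = \frac{8868 \left(\left(-1\right) \left(- \frac{1}{38}\right)\right)}{493} = \frac{8868}{493} \cdot \frac{1}{38} = \frac{4434}{9367}$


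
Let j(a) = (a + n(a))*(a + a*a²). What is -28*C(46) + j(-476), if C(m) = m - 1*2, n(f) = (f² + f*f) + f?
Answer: -48770064835632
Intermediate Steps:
n(f) = f + 2*f² (n(f) = (f² + f²) + f = 2*f² + f = f + 2*f²)
j(a) = (a + a³)*(a + a*(1 + 2*a)) (j(a) = (a + a*(1 + 2*a))*(a + a*a²) = (a + a*(1 + 2*a))*(a + a³) = (a + a³)*(a + a*(1 + 2*a)))
C(m) = -2 + m (C(m) = m - 2 = -2 + m)
-28*C(46) + j(-476) = -28*(-2 + 46) + 2*(-476)²*(1 - 476 + (-476)² + (-476)³) = -28*44 + 2*226576*(1 - 476 + 226576 - 107850176) = -1232 + 2*226576*(-107624075) = -1232 - 48770064834400 = -48770064835632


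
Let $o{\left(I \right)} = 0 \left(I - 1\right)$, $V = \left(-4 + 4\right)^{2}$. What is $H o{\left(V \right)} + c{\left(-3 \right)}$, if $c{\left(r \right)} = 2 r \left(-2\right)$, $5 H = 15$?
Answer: $12$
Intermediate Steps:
$H = 3$ ($H = \frac{1}{5} \cdot 15 = 3$)
$V = 0$ ($V = 0^{2} = 0$)
$c{\left(r \right)} = - 4 r$
$o{\left(I \right)} = 0$ ($o{\left(I \right)} = 0 \left(-1 + I\right) = 0$)
$H o{\left(V \right)} + c{\left(-3 \right)} = 3 \cdot 0 - -12 = 0 + 12 = 12$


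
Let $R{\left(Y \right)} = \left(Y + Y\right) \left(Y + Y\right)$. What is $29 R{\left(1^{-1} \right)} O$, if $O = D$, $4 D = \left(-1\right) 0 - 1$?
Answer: $-29$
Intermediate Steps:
$D = - \frac{1}{4}$ ($D = \frac{\left(-1\right) 0 - 1}{4} = \frac{0 - 1}{4} = \frac{1}{4} \left(-1\right) = - \frac{1}{4} \approx -0.25$)
$O = - \frac{1}{4} \approx -0.25$
$R{\left(Y \right)} = 4 Y^{2}$ ($R{\left(Y \right)} = 2 Y 2 Y = 4 Y^{2}$)
$29 R{\left(1^{-1} \right)} O = 29 \cdot 4 \left(1^{-1}\right)^{2} \left(- \frac{1}{4}\right) = 29 \cdot 4 \cdot 1^{2} \left(- \frac{1}{4}\right) = 29 \cdot 4 \cdot 1 \left(- \frac{1}{4}\right) = 29 \cdot 4 \left(- \frac{1}{4}\right) = 116 \left(- \frac{1}{4}\right) = -29$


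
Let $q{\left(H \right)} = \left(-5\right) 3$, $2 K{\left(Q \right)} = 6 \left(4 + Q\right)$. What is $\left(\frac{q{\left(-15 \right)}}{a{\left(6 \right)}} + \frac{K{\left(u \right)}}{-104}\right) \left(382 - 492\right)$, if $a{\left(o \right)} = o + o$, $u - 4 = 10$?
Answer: $\frac{2530}{13} \approx 194.62$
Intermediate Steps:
$u = 14$ ($u = 4 + 10 = 14$)
$a{\left(o \right)} = 2 o$
$K{\left(Q \right)} = 12 + 3 Q$ ($K{\left(Q \right)} = \frac{6 \left(4 + Q\right)}{2} = \frac{24 + 6 Q}{2} = 12 + 3 Q$)
$q{\left(H \right)} = -15$
$\left(\frac{q{\left(-15 \right)}}{a{\left(6 \right)}} + \frac{K{\left(u \right)}}{-104}\right) \left(382 - 492\right) = \left(- \frac{15}{2 \cdot 6} + \frac{12 + 3 \cdot 14}{-104}\right) \left(382 - 492\right) = \left(- \frac{15}{12} + \left(12 + 42\right) \left(- \frac{1}{104}\right)\right) \left(-110\right) = \left(\left(-15\right) \frac{1}{12} + 54 \left(- \frac{1}{104}\right)\right) \left(-110\right) = \left(- \frac{5}{4} - \frac{27}{52}\right) \left(-110\right) = \left(- \frac{23}{13}\right) \left(-110\right) = \frac{2530}{13}$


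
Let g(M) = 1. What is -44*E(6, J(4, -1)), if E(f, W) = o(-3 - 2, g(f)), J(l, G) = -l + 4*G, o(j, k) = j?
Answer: 220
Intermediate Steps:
E(f, W) = -5 (E(f, W) = -3 - 2 = -5)
-44*E(6, J(4, -1)) = -44*(-5) = 220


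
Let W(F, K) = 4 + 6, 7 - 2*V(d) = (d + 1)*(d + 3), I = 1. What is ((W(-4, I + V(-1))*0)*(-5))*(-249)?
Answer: 0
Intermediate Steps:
V(d) = 7/2 - (1 + d)*(3 + d)/2 (V(d) = 7/2 - (d + 1)*(d + 3)/2 = 7/2 - (1 + d)*(3 + d)/2)
W(F, K) = 10
((W(-4, I + V(-1))*0)*(-5))*(-249) = ((10*0)*(-5))*(-249) = (0*(-5))*(-249) = 0*(-249) = 0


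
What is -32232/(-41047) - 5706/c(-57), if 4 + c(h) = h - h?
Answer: 117171555/82094 ≈ 1427.3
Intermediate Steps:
c(h) = -4 (c(h) = -4 + (h - h) = -4 + 0 = -4)
-32232/(-41047) - 5706/c(-57) = -32232/(-41047) - 5706/(-4) = -32232*(-1/41047) - 5706*(-¼) = 32232/41047 + 2853/2 = 117171555/82094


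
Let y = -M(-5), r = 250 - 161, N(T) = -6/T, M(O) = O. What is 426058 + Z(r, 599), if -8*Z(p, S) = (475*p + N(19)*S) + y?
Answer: 31980545/76 ≈ 4.2080e+5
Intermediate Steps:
r = 89
y = 5 (y = -1*(-5) = 5)
Z(p, S) = -5/8 - 475*p/8 + 3*S/76 (Z(p, S) = -((475*p + (-6/19)*S) + 5)/8 = -((475*p + (-6*1/19)*S) + 5)/8 = -((475*p - 6*S/19) + 5)/8 = -(5 + 475*p - 6*S/19)/8 = -5/8 - 475*p/8 + 3*S/76)
426058 + Z(r, 599) = 426058 + (-5/8 - 475/8*89 + (3/76)*599) = 426058 + (-5/8 - 42275/8 + 1797/76) = 426058 - 399863/76 = 31980545/76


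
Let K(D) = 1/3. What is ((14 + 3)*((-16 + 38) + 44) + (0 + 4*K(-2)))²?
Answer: 11356900/9 ≈ 1.2619e+6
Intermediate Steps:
K(D) = ⅓
((14 + 3)*((-16 + 38) + 44) + (0 + 4*K(-2)))² = ((14 + 3)*((-16 + 38) + 44) + (0 + 4*(⅓)))² = (17*(22 + 44) + (0 + 4/3))² = (17*66 + 4/3)² = (1122 + 4/3)² = (3370/3)² = 11356900/9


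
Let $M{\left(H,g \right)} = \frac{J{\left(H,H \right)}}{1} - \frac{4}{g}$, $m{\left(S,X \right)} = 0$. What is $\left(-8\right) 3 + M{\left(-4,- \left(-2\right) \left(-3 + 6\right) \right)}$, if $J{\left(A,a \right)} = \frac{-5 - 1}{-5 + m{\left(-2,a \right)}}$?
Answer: $- \frac{352}{15} \approx -23.467$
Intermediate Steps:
$J{\left(A,a \right)} = \frac{6}{5}$ ($J{\left(A,a \right)} = \frac{-5 - 1}{-5 + 0} = - \frac{6}{-5} = \left(-6\right) \left(- \frac{1}{5}\right) = \frac{6}{5}$)
$M{\left(H,g \right)} = \frac{6}{5} - \frac{4}{g}$ ($M{\left(H,g \right)} = \frac{6}{5 \cdot 1} - \frac{4}{g} = \frac{6}{5} \cdot 1 - \frac{4}{g} = \frac{6}{5} - \frac{4}{g}$)
$\left(-8\right) 3 + M{\left(-4,- \left(-2\right) \left(-3 + 6\right) \right)} = \left(-8\right) 3 + \left(\frac{6}{5} - \frac{4}{\left(-1\right) \left(- 2 \left(-3 + 6\right)\right)}\right) = -24 + \left(\frac{6}{5} - \frac{4}{\left(-1\right) \left(\left(-2\right) 3\right)}\right) = -24 + \left(\frac{6}{5} - \frac{4}{\left(-1\right) \left(-6\right)}\right) = -24 + \left(\frac{6}{5} - \frac{4}{6}\right) = -24 + \left(\frac{6}{5} - \frac{2}{3}\right) = -24 + \frac{8}{15} = - \frac{352}{15}$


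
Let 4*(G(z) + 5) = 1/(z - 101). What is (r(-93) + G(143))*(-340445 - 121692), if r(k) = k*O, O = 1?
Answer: 7608161431/168 ≈ 4.5287e+7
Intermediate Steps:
r(k) = k (r(k) = k*1 = k)
G(z) = -5 + 1/(4*(-101 + z)) (G(z) = -5 + 1/(4*(z - 101)) = -5 + 1/(4*(-101 + z)))
(r(-93) + G(143))*(-340445 - 121692) = (-93 + (2021 - 20*143)/(4*(-101 + 143)))*(-340445 - 121692) = (-93 + (¼)*(2021 - 2860)/42)*(-462137) = (-93 + (¼)*(1/42)*(-839))*(-462137) = (-93 - 839/168)*(-462137) = -16463/168*(-462137) = 7608161431/168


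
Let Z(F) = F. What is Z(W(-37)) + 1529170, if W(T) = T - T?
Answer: 1529170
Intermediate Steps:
W(T) = 0
Z(W(-37)) + 1529170 = 0 + 1529170 = 1529170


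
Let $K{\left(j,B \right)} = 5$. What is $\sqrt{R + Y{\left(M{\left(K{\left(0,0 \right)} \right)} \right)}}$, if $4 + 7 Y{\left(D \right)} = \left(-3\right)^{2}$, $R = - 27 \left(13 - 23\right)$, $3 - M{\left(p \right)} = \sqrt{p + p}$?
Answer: $\frac{\sqrt{13265}}{7} \approx 16.453$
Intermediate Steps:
$M{\left(p \right)} = 3 - \sqrt{2} \sqrt{p}$ ($M{\left(p \right)} = 3 - \sqrt{p + p} = 3 - \sqrt{2 p} = 3 - \sqrt{2} \sqrt{p}$)
$R = 270$ ($R = \left(-27\right) \left(-10\right) = 270$)
$Y{\left(D \right)} = \frac{5}{7}$ ($Y{\left(D \right)} = - \frac{4}{7} + \frac{\left(-3\right)^{2}}{7} = - \frac{4}{7} + \frac{1}{7} \cdot 9 = - \frac{4}{7} + \frac{9}{7} = \frac{5}{7}$)
$\sqrt{R + Y{\left(M{\left(K{\left(0,0 \right)} \right)} \right)}} = \sqrt{270 + \frac{5}{7}} = \sqrt{\frac{1895}{7}} = \frac{\sqrt{13265}}{7}$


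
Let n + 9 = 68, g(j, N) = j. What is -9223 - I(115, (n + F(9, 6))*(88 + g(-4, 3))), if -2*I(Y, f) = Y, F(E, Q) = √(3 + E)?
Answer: -18331/2 ≈ -9165.5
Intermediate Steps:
n = 59 (n = -9 + 68 = 59)
I(Y, f) = -Y/2
-9223 - I(115, (n + F(9, 6))*(88 + g(-4, 3))) = -9223 - (-1)*115/2 = -9223 - 1*(-115/2) = -9223 + 115/2 = -18331/2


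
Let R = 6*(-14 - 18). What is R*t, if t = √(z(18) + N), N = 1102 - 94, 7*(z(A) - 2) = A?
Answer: -768*√3101/7 ≈ -6109.6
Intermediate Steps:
z(A) = 2 + A/7
N = 1008
R = -192 (R = 6*(-32) = -192)
t = 4*√3101/7 (t = √((2 + (⅐)*18) + 1008) = √((2 + 18/7) + 1008) = √(32/7 + 1008) = √(7088/7) = 4*√3101/7 ≈ 31.821)
R*t = -768*√3101/7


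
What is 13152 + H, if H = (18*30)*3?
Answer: 14772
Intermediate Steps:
H = 1620 (H = 540*3 = 1620)
13152 + H = 13152 + 1620 = 14772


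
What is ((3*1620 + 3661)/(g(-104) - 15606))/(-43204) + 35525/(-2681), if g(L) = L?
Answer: -3444576049457/259955443720 ≈ -13.251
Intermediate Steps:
((3*1620 + 3661)/(g(-104) - 15606))/(-43204) + 35525/(-2681) = ((3*1620 + 3661)/(-104 - 15606))/(-43204) + 35525/(-2681) = ((4860 + 3661)/(-15710))*(-1/43204) + 35525*(-1/2681) = (8521*(-1/15710))*(-1/43204) - 5075/383 = -8521/15710*(-1/43204) - 5075/383 = 8521/678734840 - 5075/383 = -3444576049457/259955443720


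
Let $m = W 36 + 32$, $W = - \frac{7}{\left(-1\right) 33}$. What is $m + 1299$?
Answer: $\frac{14725}{11} \approx 1338.6$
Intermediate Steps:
$W = \frac{7}{33}$ ($W = - \frac{7}{-33} = \left(-7\right) \left(- \frac{1}{33}\right) = \frac{7}{33} \approx 0.21212$)
$m = \frac{436}{11}$ ($m = \frac{7}{33} \cdot 36 + 32 = \frac{84}{11} + 32 = \frac{436}{11} \approx 39.636$)
$m + 1299 = \frac{436}{11} + 1299 = \frac{14725}{11}$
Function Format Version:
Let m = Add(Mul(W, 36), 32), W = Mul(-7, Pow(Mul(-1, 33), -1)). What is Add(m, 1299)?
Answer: Rational(14725, 11) ≈ 1338.6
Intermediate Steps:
W = Rational(7, 33) (W = Mul(-7, Pow(-33, -1)) = Mul(-7, Rational(-1, 33)) = Rational(7, 33) ≈ 0.21212)
m = Rational(436, 11) (m = Add(Mul(Rational(7, 33), 36), 32) = Add(Rational(84, 11), 32) = Rational(436, 11) ≈ 39.636)
Add(m, 1299) = Add(Rational(436, 11), 1299) = Rational(14725, 11)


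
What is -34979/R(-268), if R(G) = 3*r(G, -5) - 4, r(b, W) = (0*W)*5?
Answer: 34979/4 ≈ 8744.8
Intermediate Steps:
r(b, W) = 0 (r(b, W) = 0*5 = 0)
R(G) = -4 (R(G) = 3*0 - 4 = 0 - 4 = -4)
-34979/R(-268) = -34979/(-4) = -34979*(-¼) = 34979/4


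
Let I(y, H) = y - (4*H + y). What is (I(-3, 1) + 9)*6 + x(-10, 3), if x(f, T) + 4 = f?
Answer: 16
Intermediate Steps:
I(y, H) = -4*H (I(y, H) = y - (y + 4*H) = y + (-y - 4*H) = -4*H)
x(f, T) = -4 + f
(I(-3, 1) + 9)*6 + x(-10, 3) = (-4*1 + 9)*6 + (-4 - 10) = (-4 + 9)*6 - 14 = 5*6 - 14 = 30 - 14 = 16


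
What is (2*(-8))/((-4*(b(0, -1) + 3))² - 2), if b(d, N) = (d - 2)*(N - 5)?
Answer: -8/1799 ≈ -0.0044469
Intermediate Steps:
b(d, N) = (-5 + N)*(-2 + d) (b(d, N) = (-2 + d)*(-5 + N) = (-5 + N)*(-2 + d))
(2*(-8))/((-4*(b(0, -1) + 3))² - 2) = (2*(-8))/((-4*((10 - 5*0 - 2*(-1) - 1*0) + 3))² - 2) = -16/((-4*((10 + 0 + 2 + 0) + 3))² - 2) = -16/((-4*(12 + 3))² - 2) = -16/((-4*15)² - 2) = -16/((-60)² - 2) = -16/(3600 - 2) = -16/3598 = -16*1/3598 = -8/1799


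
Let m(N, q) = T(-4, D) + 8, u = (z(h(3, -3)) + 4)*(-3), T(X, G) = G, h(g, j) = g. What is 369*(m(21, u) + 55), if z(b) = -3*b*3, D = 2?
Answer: 23985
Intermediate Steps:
z(b) = -9*b
u = 69 (u = (-9*3 + 4)*(-3) = (-27 + 4)*(-3) = -23*(-3) = 69)
m(N, q) = 10 (m(N, q) = 2 + 8 = 10)
369*(m(21, u) + 55) = 369*(10 + 55) = 369*65 = 23985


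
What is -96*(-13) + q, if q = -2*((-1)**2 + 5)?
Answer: 1236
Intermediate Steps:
q = -12 (q = -2*(1 + 5) = -2*6 = -12)
-96*(-13) + q = -96*(-13) - 12 = 1248 - 12 = 1236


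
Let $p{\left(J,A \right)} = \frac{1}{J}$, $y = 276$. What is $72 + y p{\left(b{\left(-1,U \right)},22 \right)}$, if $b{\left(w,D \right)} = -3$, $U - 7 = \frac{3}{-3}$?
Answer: $-20$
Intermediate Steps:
$U = 6$ ($U = 7 + \frac{3}{-3} = 7 + 3 \left(- \frac{1}{3}\right) = 7 - 1 = 6$)
$72 + y p{\left(b{\left(-1,U \right)},22 \right)} = 72 + \frac{276}{-3} = 72 + 276 \left(- \frac{1}{3}\right) = 72 - 92 = -20$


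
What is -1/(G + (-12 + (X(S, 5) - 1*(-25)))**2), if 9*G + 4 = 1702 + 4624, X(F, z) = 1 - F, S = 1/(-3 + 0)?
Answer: -9/8171 ≈ -0.0011015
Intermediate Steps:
S = -1/3 (S = 1/(-3) = -1/3 ≈ -0.33333)
G = 6322/9 (G = -4/9 + (1702 + 4624)/9 = -4/9 + (1/9)*6326 = -4/9 + 6326/9 = 6322/9 ≈ 702.44)
-1/(G + (-12 + (X(S, 5) - 1*(-25)))**2) = -1/(6322/9 + (-12 + ((1 - 1*(-1/3)) - 1*(-25)))**2) = -1/(6322/9 + (-12 + ((1 + 1/3) + 25))**2) = -1/(6322/9 + (-12 + (4/3 + 25))**2) = -1/(6322/9 + (-12 + 79/3)**2) = -1/(6322/9 + (43/3)**2) = -1/(6322/9 + 1849/9) = -1/8171/9 = -1*9/8171 = -9/8171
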